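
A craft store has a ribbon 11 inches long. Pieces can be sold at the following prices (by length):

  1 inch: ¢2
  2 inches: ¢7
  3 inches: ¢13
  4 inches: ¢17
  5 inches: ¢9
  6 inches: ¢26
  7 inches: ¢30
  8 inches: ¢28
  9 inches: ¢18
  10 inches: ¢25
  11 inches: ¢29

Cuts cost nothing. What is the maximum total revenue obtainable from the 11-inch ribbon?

47

Consider every possible first cut. r[k] is the best of p[i]+r[k−i] over all sellable i≤k.
r[1] = 2
r[2] = 7
r[3] = 13
r[4] = 17
r[5] = 20  (first piece 2, then r[3]=13)
r[6] = 26  (first piece 3, then r[3]=13)
r[7] = 30  (first piece 3, then r[4]=17)
r[8] = 34  (first piece 4, then r[4]=17)
r[9] = 39  (first piece 3, then r[6]=26)
r[10] = 43  (first piece 3, then r[7]=30)
r[11] = 47  (first piece 3, then r[8]=34)
One optimal cutting: 4 + 4 + 3 → ¢17 + ¢17 + ¢13 = ¢47.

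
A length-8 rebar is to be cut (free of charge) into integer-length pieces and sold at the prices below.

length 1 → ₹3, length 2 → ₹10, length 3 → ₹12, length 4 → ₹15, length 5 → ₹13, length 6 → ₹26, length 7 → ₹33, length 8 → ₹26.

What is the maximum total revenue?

40

Consider every possible first cut. r[k] is the best of p[i]+r[k−i] over all sellable i≤k.
r[1] = 3
r[2] = 10
r[3] = 13  (first piece 1, then r[2]=10)
r[4] = 20  (first piece 2, then r[2]=10)
r[5] = 23  (first piece 1, then r[4]=20)
r[6] = 30  (first piece 2, then r[4]=20)
r[7] = 33  (first piece 1, then r[6]=30)
r[8] = 40  (first piece 2, then r[6]=30)
One optimal cutting: 2 + 2 + 2 + 2 → ₹10 + ₹10 + ₹10 + ₹10 = ₹40.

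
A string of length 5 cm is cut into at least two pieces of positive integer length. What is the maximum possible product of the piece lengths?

Let g[k] be the best product for length k (with at least one cut). For each first piece i, the rest contributes max(k−i, g[k−i]).
g[2] = 1*max(1,0) = 1*1 = 1
g[3] = max(1*2, 2*1) = 2
g[4] = max(1*3, 2*2, 3*1) = 4
g[5] = max(1*4, 2*3, 3*2, 4*1) = 6
One optimal split: 3 + 2; product 3*2 = 6.

6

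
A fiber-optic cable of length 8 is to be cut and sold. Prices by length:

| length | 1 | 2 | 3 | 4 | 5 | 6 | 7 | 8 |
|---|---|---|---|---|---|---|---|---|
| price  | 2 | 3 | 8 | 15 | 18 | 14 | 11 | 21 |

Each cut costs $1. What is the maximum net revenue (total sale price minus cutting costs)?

29

Consider every possible first cut. r[k] is the best of p[i]+r[k−i] over all sellable i≤k, charging 1 whenever i<k.
r[1] = 2
r[2] = max(2+2-1, 3+0) = 3
r[3] = max(2+3-1, 3+2-1, 8+0) = 8
r[4] = max(2+8-1, 3+3-1, 8+2-1, 15+0) = 15
r[5] = max(2+15-1, 3+8-1, 8+3-1, 15+2-1, 18+0) = 18
r[6] = max(2+18-1, 3+15-1, 8+8-1, 15+3-1, 18+2-1, 14+0) = 19
r[7] = max(2+19-1, 3+18-1, 8+15-1, …, 14+2-1, 11+0) = 22
r[8] = max(2+22-1, 3+19-1, 8+18-1, …, 11+2-1, 21+0) = 29
One optimal plan: pieces 4 + 4 (1 cut) → $30 − $1 = $29.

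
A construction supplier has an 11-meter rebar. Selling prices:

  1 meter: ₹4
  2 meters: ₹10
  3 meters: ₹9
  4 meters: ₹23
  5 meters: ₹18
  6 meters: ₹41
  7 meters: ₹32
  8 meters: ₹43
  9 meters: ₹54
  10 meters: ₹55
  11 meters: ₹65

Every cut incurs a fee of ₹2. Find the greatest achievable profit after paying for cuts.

Let v[k] be the best obtainable value from length k. For each k, try every first piece i and keep the best of price[i] + v[k−i] minus the 2 cut fee when i<k.
v[1] = 4
v[2] = 10
v[3] = 12  (first piece 1, then v[2]=10)
v[4] = 23
v[5] = 25  (first piece 1, then v[4]=23)
v[6] = 41
v[7] = 43  (first piece 1, then v[6]=41)
v[8] = 49  (first piece 2, then v[6]=41)
v[9] = 54
v[10] = 62  (first piece 4, then v[6]=41)
v[11] = 65
Best is to make no cuts and sell whole for ₹65.

65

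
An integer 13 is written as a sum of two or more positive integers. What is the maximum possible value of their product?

Let m[k] be the best product for length k (with at least one cut). For each first piece i, the rest contributes max(k−i, m[k−i]).
m[2] = 1×max(1,0) = 1×1 = 1
m[3] = 1×max(2,1) = 1×2 = 2
m[4] = 2×max(2,1) = 2×2 = 4
m[5] = 2×max(3,2) = 2×3 = 6
m[6] = 3×max(3,2) = 3×3 = 9
m[7] = 2×max(5,6) = 2×6 = 12
m[8] = 2×max(6,9) = 2×9 = 18
m[9] = 3×max(6,9) = 3×9 = 27
m[10] = 2×max(8,18) = 2×18 = 36
m[11] = 2×max(9,27) = 2×27 = 54
m[12] = 3×max(9,27) = 3×27 = 81
m[13] = 2×max(11,54) = 2×54 = 108
One optimal split: 3 + 3 + 3 + 2 + 2; product 3×3×3×2×2 = 108.

108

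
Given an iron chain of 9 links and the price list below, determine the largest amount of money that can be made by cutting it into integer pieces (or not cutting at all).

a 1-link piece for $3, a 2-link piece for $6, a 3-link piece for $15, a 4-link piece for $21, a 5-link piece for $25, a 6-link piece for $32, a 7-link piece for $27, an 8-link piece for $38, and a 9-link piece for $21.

Consider every possible first cut. best[k] is the best of p[i]+best[k−i] over all sellable i≤k.
best[1] = 3
best[2] = 6  (first piece 1, then best[1]=3)
best[3] = 15
best[4] = 21
best[5] = 25
best[6] = 32
best[7] = 36  (first piece 3, then best[4]=21)
best[8] = 42  (first piece 4, then best[4]=21)
best[9] = 47  (first piece 3, then best[6]=32)
One optimal cutting: 6 + 3 → $32 + $15 = $47.

47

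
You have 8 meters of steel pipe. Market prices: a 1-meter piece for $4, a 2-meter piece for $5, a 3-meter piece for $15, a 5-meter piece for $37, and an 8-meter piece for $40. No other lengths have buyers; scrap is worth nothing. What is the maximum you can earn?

Consider every possible first cut. f[k] is the best of p[i]+f[k−i] over all sellable i≤k.
f[1] = 4
f[2] = max(4+4, 5+0) = 8
f[3] = max(4+8, 5+4, 15+0) = 15
f[4] = max(4+15, 5+8, 15+4) = 19
f[5] = max(4+19, 5+15, 15+8, 37+0) = 37
f[6] = max(4+37, 5+19, 15+15, 37+4) = 41
f[7] = max(4+41, 5+37, 15+19, 37+8) = 45
f[8] = max(4+45, 5+41, 15+37, 37+15, 40+0) = 52
One optimal cutting: 5 + 3 → $52.

52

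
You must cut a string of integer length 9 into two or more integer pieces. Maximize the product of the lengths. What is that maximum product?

27

Let prod[k] be the best product for length k (with at least one cut). For each first piece i, the rest contributes max(k−i, prod[k−i]).
prod[2] = 1×max(1,0) = 1×1 = 1
prod[3] = 1×max(2,1) = 1×2 = 2
prod[4] = 2×max(2,1) = 2×2 = 4
prod[5] = 2×max(3,2) = 2×3 = 6
prod[6] = 3×max(3,2) = 3×3 = 9
prod[7] = 2×max(5,6) = 2×6 = 12
prod[8] = 2×max(6,9) = 2×9 = 18
prod[9] = 3×max(6,9) = 3×9 = 27
One optimal split: 3 + 3 + 3; product 3×3×3 = 27.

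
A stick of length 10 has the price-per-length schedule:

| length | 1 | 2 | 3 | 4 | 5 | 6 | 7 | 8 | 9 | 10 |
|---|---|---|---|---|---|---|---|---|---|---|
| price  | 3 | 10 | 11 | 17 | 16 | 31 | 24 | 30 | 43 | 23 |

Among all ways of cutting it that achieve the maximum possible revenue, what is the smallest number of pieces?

3

Consider every possible first cut. r[k] is the best of p[i]+r[k−i] over all sellable i≤k.
r[1] = 3
r[2] = 10
r[3] = 13  (first piece 1, then r[2]=10)
r[4] = 20  (first piece 2, then r[2]=10)
r[5] = 23  (first piece 1, then r[4]=20)
r[6] = 31
r[7] = 34  (first piece 1, then r[6]=31)
r[8] = 41  (first piece 2, then r[6]=31)
r[9] = 44  (first piece 1, then r[8]=41)
r[10] = 51  (first piece 2, then r[8]=41)
Maximum revenue is 51.
Now minimize piece count subject to staying optimal: for each k, pieces[k] = 1 + min over i with p[i]+r[k−i]=r[k] of pieces[k−i].
pieces[7] = 2
pieces[8] = 2
pieces[9] = 3
pieces[10] = 3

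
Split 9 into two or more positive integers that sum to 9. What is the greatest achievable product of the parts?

Fill prod[k] for k=2..9: at each k try every first piece i and multiply by the better of (k−i) uncut or prod[k−i].
prod[2] = 1·max(1,0) = 1·1 = 1
prod[3] = 1·max(2,1) = 1·2 = 2
prod[4] = 2·max(2,1) = 2·2 = 4
prod[5] = 2·max(3,2) = 2·3 = 6
prod[6] = 3·max(3,2) = 3·3 = 9
prod[7] = 2·max(5,6) = 2·6 = 12
prod[8] = 2·max(6,9) = 2·9 = 18
prod[9] = 3·max(6,9) = 3·9 = 27
One optimal split: 3 + 3 + 3; product 3·3·3 = 27.

27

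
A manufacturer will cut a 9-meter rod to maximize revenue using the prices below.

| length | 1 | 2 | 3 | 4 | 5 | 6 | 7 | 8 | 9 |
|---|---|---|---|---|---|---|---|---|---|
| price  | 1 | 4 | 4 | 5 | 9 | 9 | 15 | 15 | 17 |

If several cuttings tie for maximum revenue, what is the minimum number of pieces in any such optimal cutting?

2

Let r[k] be the best obtainable value from length k. For each k, try every first piece i and keep the best of price[i] + r[k−i].
r[1] = 1
r[2] = max(1+1, 4+0) = 4
r[3] = max(1+4, 4+1, 4+0) = 5
r[4] = max(1+5, 4+4, 4+1, 5+0) = 8
r[5] = max(1+8, 4+5, 4+4, 5+1, 9+0) = 9
r[6] = max(1+9, 4+8, 4+5, 5+4, 9+1, 9+0) = 12
r[7] = max(1+12, 4+9, 4+8, …, 9+1, 15+0) = 15
r[8] = max(1+15, 4+12, 4+9, …, 15+1, 15+0) = 16
r[9] = max(1+16, 4+15, 4+12, …, 15+1, 17+0) = 19
Maximum revenue is $19.
Now minimize piece count subject to staying optimal: for each k, pieces[k] = 1 + min over i with p[i]+r[k−i]=r[k] of pieces[k−i].
pieces[6] = 3
pieces[7] = 1
pieces[8] = 2
pieces[9] = 2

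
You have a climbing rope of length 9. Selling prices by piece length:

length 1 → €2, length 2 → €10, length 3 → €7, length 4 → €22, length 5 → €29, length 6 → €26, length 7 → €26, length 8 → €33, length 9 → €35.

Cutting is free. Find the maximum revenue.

51

Build R[k] bottom-up: R[k] = max over allowed piece i of (p[i] + R[k−i]).
R[1] = 2
R[2] = 10
R[3] = 12  (first piece 1, then R[2]=10)
R[4] = 22
R[5] = 29
R[6] = 32  (first piece 2, then R[4]=22)
R[7] = 39  (first piece 2, then R[5]=29)
R[8] = 44  (first piece 4, then R[4]=22)
R[9] = 51  (first piece 4, then R[5]=29)
One optimal cutting: 5 + 4 → €29 + €22 = €51.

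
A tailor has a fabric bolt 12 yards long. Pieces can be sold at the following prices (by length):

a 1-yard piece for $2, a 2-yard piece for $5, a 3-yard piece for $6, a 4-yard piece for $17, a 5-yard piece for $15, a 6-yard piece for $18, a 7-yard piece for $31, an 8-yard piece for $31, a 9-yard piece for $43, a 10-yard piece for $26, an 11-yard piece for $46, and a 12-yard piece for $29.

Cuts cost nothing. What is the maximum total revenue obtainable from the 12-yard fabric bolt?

Let r[k] be the best obtainable value from length k. For each k, try every first piece i and keep the best of price[i] + r[k−i].
r[1] = 2
r[2] = max(2+2, 5+0) = 5
r[3] = max(2+5, 5+2, 6+0) = 7
r[4] = max(2+7, 5+5, 6+2, 17+0) = 17
r[5] = max(2+17, 5+7, 6+5, 17+2, 15+0) = 19
r[6] = max(2+19, 5+17, 6+7, 17+5, 15+2, 18+0) = 22
r[7] = max(2+22, 5+19, 6+17, …, 18+2, 31+0) = 31
r[8] = max(2+31, 5+22, 6+19, …, 31+2, 31+0) = 34
r[9] = max(2+34, 5+31, 6+22, …, 31+2, 43+0) = 43
r[10] = max(2+43, 5+34, 6+31, …, 43+2, 26+0) = 45
r[11] = max(2+45, 5+43, 6+34, …, 26+2, 46+0) = 48
r[12] = max(2+48, 5+45, 6+43, …, 46+2, 29+0) = 51
One optimal cutting: 4 + 4 + 4 → $17 + $17 + $17 = $51.

51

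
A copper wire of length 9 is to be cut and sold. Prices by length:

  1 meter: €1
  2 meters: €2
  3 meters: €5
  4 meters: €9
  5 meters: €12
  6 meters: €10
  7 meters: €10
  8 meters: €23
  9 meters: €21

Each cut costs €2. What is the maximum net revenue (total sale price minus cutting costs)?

22

Build r[k] bottom-up: r[k] = max over allowed piece i of (p[i] + r[k−i]) − 2 per cut.
r[1] = 1
r[2] = 2
r[3] = 5
r[4] = 9
r[5] = 12
r[6] = 11  (first piece 1, then r[5]=12)
r[7] = 12  (first piece 2, then r[5]=12)
r[8] = 23
r[9] = 22  (first piece 1, then r[8]=23)
One optimal plan: pieces 8 + 1 (1 cut) → €24 − €2 = €22.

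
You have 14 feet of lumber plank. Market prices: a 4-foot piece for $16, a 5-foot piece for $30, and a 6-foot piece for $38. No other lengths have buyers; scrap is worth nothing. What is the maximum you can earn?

Build r[k] bottom-up: r[k] = max over allowed piece i of (p[i] + r[k−i]).
r[1] = 0
r[2] = 0
r[3] = 0
r[4] = 16
r[5] = max(16+0, 30+0) = 30
r[6] = max(16+0, 30+0, 38+0) = 38
r[7] = max(16+0, 30+0, 38+0) = 38
r[8] = max(16+16, 30+0, 38+0) = 38
r[9] = max(16+30, 30+16, 38+0) = 46
r[10] = max(16+38, 30+30, 38+16) = 60
r[11] = max(16+38, 30+38, 38+30) = 68
r[12] = max(16+38, 30+38, 38+38) = 76
r[13] = max(16+46, 30+38, 38+38) = 76
r[14] = max(16+60, 30+46, 38+38) = 76
One optimal cutting: pieces 6 + 6 with 2 feet of scrap → $76.

76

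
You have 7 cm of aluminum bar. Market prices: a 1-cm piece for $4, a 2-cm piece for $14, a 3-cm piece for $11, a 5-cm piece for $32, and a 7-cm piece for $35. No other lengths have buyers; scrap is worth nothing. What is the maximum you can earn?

Let best[k] be the best obtainable value from length k. For each k, try every first piece i and keep the best of price[i] + best[k−i].
best[1] = 4
best[2] = 14
best[3] = 18  (first piece 1, then best[2]=14)
best[4] = 28  (first piece 2, then best[2]=14)
best[5] = 32  (first piece 1, then best[4]=28)
best[6] = 42  (first piece 2, then best[4]=28)
best[7] = 46  (first piece 1, then best[6]=42)
One optimal cutting: 2 + 2 + 2 + 1 → $46.

46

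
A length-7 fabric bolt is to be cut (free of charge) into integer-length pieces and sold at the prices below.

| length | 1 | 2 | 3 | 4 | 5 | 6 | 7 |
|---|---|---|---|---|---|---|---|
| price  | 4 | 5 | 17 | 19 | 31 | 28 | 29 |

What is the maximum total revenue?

39

Build r[k] bottom-up: r[k] = max over allowed piece i of (p[i] + r[k−i]).
r[1] = 4
r[2] = max(4+4, 5+0) = 8
r[3] = max(4+8, 5+4, 17+0) = 17
r[4] = max(4+17, 5+8, 17+4, 19+0) = 21
r[5] = max(4+21, 5+17, 17+8, 19+4, 31+0) = 31
r[6] = max(4+31, 5+21, 17+17, 19+8, 31+4, 28+0) = 35
r[7] = max(4+35, 5+31, 17+21, …, 28+4, 29+0) = 39
One optimal cutting: 5 + 1 + 1 → $31 + $4 + $4 = $39.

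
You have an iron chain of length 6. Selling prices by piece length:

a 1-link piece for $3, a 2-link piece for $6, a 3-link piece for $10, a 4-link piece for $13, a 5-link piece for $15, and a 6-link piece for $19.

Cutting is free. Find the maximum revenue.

20

Let R[k] be the best obtainable value from length k. For each k, try every first piece i and keep the best of price[i] + R[k−i].
R[1] = 3
R[2] = 6  (first piece 1, then R[1]=3)
R[3] = 10
R[4] = 13  (first piece 1, then R[3]=10)
R[5] = 16  (first piece 1, then R[4]=13)
R[6] = 20  (first piece 3, then R[3]=10)
One optimal cutting: 3 + 3 → $10 + $10 = $20.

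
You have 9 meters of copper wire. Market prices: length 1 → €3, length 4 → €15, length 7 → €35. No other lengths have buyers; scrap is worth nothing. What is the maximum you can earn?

41

Consider every possible first cut. best[k] is the best of p[i]+best[k−i] over all sellable i≤k.
best[1] = 3
best[2] = 6  (first piece 1, then best[1]=3)
best[3] = 9  (first piece 1, then best[2]=6)
best[4] = 15
best[5] = 18  (first piece 1, then best[4]=15)
best[6] = 21  (first piece 1, then best[5]=18)
best[7] = 35
best[8] = 38  (first piece 1, then best[7]=35)
best[9] = 41  (first piece 1, then best[8]=38)
One optimal cutting: 7 + 1 + 1 → €41.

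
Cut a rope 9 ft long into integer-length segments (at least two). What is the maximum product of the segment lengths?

27

Define prod[k] = max over 1≤i<k of i · max(k−i, prod[k−i]); the inner max lets the remainder stay uncut if that's better.
Small cases: prod[2]=1, prod[3]=2.
prod[4] = 2·max(2,1) = 2·2 = 4
prod[5] = 2·max(3,2) = 2·3 = 6
prod[6] = 3·max(3,2) = 3·3 = 9
prod[7] = 2·max(5,6) = 2·6 = 12
prod[8] = 2·max(6,9) = 2·9 = 18
prod[9] = 3·max(6,9) = 3·9 = 27
One optimal split: 3 + 3 + 3; product 3·3·3 = 27.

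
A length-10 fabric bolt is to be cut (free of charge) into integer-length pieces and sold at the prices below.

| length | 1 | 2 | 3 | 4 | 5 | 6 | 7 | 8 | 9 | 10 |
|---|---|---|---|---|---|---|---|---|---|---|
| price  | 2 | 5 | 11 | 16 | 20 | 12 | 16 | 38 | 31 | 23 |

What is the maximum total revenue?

43

Consider every possible first cut. R[k] is the best of p[i]+R[k−i] over all sellable i≤k.
R[1] = 2
R[2] = 5
R[3] = 11
R[4] = 16
R[5] = 20
R[6] = 22  (first piece 1, then R[5]=20)
R[7] = 27  (first piece 3, then R[4]=16)
R[8] = 38
R[9] = 40  (first piece 1, then R[8]=38)
R[10] = 43  (first piece 2, then R[8]=38)
One optimal cutting: 8 + 2 → $38 + $5 = $43.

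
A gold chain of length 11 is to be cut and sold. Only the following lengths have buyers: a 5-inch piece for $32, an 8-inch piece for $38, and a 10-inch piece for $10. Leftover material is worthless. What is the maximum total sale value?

64

Consider every possible first cut. f[k] is the best of p[i]+f[k−i] over all sellable i≤k.
f[1] = 0
f[2] = 0
f[3] = 0
f[4] = 0
f[5] = 32
f[6] = 32
f[7] = 32
f[8] = max(32+0, 38+0) = 38
f[9] = max(32+0, 38+0) = 38
f[10] = max(32+32, 38+0, 10+0) = 64
f[11] = max(32+32, 38+0, 10+0) = 64
One optimal cutting: pieces 5 + 5 with 1 inch of scrap → $64.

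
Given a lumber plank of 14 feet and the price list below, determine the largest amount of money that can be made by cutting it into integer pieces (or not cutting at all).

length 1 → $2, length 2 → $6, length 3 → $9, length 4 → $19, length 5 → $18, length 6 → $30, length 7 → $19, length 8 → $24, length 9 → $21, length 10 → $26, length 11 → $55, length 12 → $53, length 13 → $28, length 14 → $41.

68

Consider every possible first cut. v[k] is the best of p[i]+v[k−i] over all sellable i≤k.
v[1] = 2
v[2] = max(2+2, 6+0) = 6
v[3] = max(2+6, 6+2, 9+0) = 9
v[4] = max(2+9, 6+6, 9+2, 19+0) = 19
v[5] = max(2+19, 6+9, 9+6, 19+2, 18+0) = 21
v[6] = max(2+21, 6+19, 9+9, 19+6, 18+2, 30+0) = 30
v[7] = max(2+30, 6+21, 9+19, …, 30+2, 19+0) = 32
v[8] = max(2+32, 6+30, 9+21, …, 19+2, 24+0) = 38
v[9] = max(2+38, 6+32, 9+30, …, 24+2, 21+0) = 40
v[10] = max(2+40, 6+38, 9+32, …, 21+2, 26+0) = 49
v[11] = max(2+49, 6+40, 9+38, …, 26+2, 55+0) = 55
v[12] = max(2+55, 6+49, 9+40, …, 55+2, 53+0) = 60
v[13] = max(2+60, 6+55, 9+49, …, 53+2, 28+0) = 62
v[14] = max(2+62, 6+60, 9+55, …, 28+2, 41+0) = 68
One optimal cutting: 6 + 4 + 4 → $30 + $19 + $19 = $68.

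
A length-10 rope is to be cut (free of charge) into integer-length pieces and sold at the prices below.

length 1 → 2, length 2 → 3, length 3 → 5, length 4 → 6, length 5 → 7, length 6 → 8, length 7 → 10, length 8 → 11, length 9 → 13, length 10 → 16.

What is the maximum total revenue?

Build r[k] bottom-up: r[k] = max over allowed piece i of (p[i] + r[k−i]).
r[1] = 2
r[2] = 4  (first piece 1, then r[1]=2)
r[3] = 6  (first piece 1, then r[2]=4)
r[4] = 8  (first piece 1, then r[3]=6)
r[5] = 10  (first piece 1, then r[4]=8)
r[6] = 12  (first piece 1, then r[5]=10)
r[7] = 14  (first piece 1, then r[6]=12)
r[8] = 16  (first piece 1, then r[7]=14)
r[9] = 18  (first piece 1, then r[8]=16)
r[10] = 20  (first piece 1, then r[9]=18)
One optimal cutting: 1 + 1 + 1 + 1 + 1 + 1 + 1 + 1 + 1 + 1 → 2 + 2 + 2 + 2 + 2 + 2 + 2 + 2 + 2 + 2 = 20.

20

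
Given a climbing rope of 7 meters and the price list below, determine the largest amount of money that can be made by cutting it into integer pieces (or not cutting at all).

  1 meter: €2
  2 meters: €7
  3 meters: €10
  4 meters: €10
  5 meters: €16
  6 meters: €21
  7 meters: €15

24

Consider every possible first cut. best[k] is the best of p[i]+best[k−i] over all sellable i≤k.
best[1] = 2
best[2] = 7
best[3] = 10
best[4] = 14  (first piece 2, then best[2]=7)
best[5] = 17  (first piece 2, then best[3]=10)
best[6] = 21  (first piece 2, then best[4]=14)
best[7] = 24  (first piece 2, then best[5]=17)
One optimal cutting: 3 + 2 + 2 → €10 + €7 + €7 = €24.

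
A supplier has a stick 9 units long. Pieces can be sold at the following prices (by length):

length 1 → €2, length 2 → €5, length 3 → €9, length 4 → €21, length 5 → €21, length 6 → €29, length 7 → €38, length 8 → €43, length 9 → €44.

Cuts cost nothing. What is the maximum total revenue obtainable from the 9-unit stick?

45

Let r[k] be the best obtainable value from length k. For each k, try every first piece i and keep the best of price[i] + r[k−i].
r[1] = 2
r[2] = 5
r[3] = 9
r[4] = 21
r[5] = 23  (first piece 1, then r[4]=21)
r[6] = 29
r[7] = 38
r[8] = 43
r[9] = 45  (first piece 1, then r[8]=43)
One optimal cutting: 8 + 1 → €43 + €2 = €45.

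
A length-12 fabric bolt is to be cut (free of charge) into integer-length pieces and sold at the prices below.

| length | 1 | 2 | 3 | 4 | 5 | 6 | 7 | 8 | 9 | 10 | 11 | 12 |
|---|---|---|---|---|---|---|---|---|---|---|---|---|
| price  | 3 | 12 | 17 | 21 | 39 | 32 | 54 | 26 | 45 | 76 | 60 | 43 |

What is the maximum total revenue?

Let v[k] be the best obtainable value from length k. For each k, try every first piece i and keep the best of price[i] + v[k−i].
v[1] = 3
v[2] = max(3+3, 12+0) = 12
v[3] = max(3+12, 12+3, 17+0) = 17
v[4] = max(3+17, 12+12, 17+3, 21+0) = 24
v[5] = max(3+24, 12+17, 17+12, 21+3, 39+0) = 39
v[6] = max(3+39, 12+24, 17+17, 21+12, 39+3, 32+0) = 42
v[7] = max(3+42, 12+39, 17+24, …, 32+3, 54+0) = 54
v[8] = max(3+54, 12+42, 17+39, …, 54+3, 26+0) = 57
v[9] = max(3+57, 12+54, 17+42, …, 26+3, 45+0) = 66
v[10] = max(3+66, 12+57, 17+54, …, 45+3, 76+0) = 78
v[11] = max(3+78, 12+66, 17+57, …, 76+3, 60+0) = 81
v[12] = max(3+81, 12+78, 17+66, …, 60+3, 43+0) = 93
One optimal cutting: 7 + 5 → $54 + $39 = $93.

93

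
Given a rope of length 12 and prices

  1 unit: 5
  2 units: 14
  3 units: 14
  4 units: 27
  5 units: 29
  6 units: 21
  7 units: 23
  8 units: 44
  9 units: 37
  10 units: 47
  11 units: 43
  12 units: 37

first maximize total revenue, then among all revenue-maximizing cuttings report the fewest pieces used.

Consider every possible first cut. r[k] is the best of p[i]+r[k−i] over all sellable i≤k.
r[1] = 5
r[2] = max(5+5, 14+0) = 14
r[3] = max(5+14, 14+5, 14+0) = 19
r[4] = max(5+19, 14+14, 14+5, 27+0) = 28
r[5] = max(5+28, 14+19, 14+14, 27+5, 29+0) = 33
r[6] = max(5+33, 14+28, 14+19, 27+14, 29+5, 21+0) = 42
r[7] = max(5+42, 14+33, 14+28, …, 21+5, 23+0) = 47
r[8] = max(5+47, 14+42, 14+33, …, 23+5, 44+0) = 56
r[9] = max(5+56, 14+47, 14+42, …, 44+5, 37+0) = 61
r[10] = max(5+61, 14+56, 14+47, …, 37+5, 47+0) = 70
r[11] = max(5+70, 14+61, 14+56, …, 47+5, 43+0) = 75
r[12] = max(5+75, 14+70, 14+61, …, 43+5, 37+0) = 84
Maximum revenue is 84.
Now minimize piece count subject to staying optimal: for each k, pieces[k] = 1 + min over i with p[i]+r[k−i]=r[k] of pieces[k−i].
pieces[9] = 5
pieces[10] = 5
pieces[11] = 6
pieces[12] = 6

6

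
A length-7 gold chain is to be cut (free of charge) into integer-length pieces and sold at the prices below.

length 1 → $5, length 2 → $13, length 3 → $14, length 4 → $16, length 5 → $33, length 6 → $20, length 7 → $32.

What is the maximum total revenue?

46

Let R[k] be the best obtainable value from length k. For each k, try every first piece i and keep the best of price[i] + R[k−i].
R[1] = 5
R[2] = 13
R[3] = 18  (first piece 1, then R[2]=13)
R[4] = 26  (first piece 2, then R[2]=13)
R[5] = 33
R[6] = 39  (first piece 2, then R[4]=26)
R[7] = 46  (first piece 2, then R[5]=33)
One optimal cutting: 5 + 2 → $33 + $13 = $46.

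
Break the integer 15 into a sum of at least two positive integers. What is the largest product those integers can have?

243

Let P[k] be the best product for length k (with at least one cut). For each first piece i, the rest contributes max(k−i, P[k−i]).
P[2] = 1·max(1,0) = 1·1 = 1
P[3] = 1·max(2,1) = 1·2 = 2
P[4] = 2·max(2,1) = 2·2 = 4
P[5] = 2·max(3,2) = 2·3 = 6
P[6] = 3·max(3,2) = 3·3 = 9
P[7] = 2·max(5,6) = 2·6 = 12
P[8] = 2·max(6,9) = 2·9 = 18
P[9] = 3·max(6,9) = 3·9 = 27
P[10] = 2·max(8,18) = 2·18 = 36
P[11] = 2·max(9,27) = 2·27 = 54
P[12] = 3·max(9,27) = 3·27 = 81
P[13] = 2·max(11,54) = 2·54 = 108
P[14] = 2·max(12,81) = 2·81 = 162
P[15] = 3·max(12,81) = 3·81 = 243
One optimal split: 3 + 3 + 3 + 3 + 3; product 3·3·3·3·3 = 243.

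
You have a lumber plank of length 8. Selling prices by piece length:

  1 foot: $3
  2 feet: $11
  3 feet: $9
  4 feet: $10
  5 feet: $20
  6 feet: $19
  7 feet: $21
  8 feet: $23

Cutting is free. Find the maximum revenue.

44

Let R[k] be the best obtainable value from length k. For each k, try every first piece i and keep the best of price[i] + R[k−i].
R[1] = 3
R[2] = max(3+3, 11+0) = 11
R[3] = max(3+11, 11+3, 9+0) = 14
R[4] = max(3+14, 11+11, 9+3, 10+0) = 22
R[5] = max(3+22, 11+14, 9+11, 10+3, 20+0) = 25
R[6] = max(3+25, 11+22, 9+14, 10+11, 20+3, 19+0) = 33
R[7] = max(3+33, 11+25, 9+22, …, 19+3, 21+0) = 36
R[8] = max(3+36, 11+33, 9+25, …, 21+3, 23+0) = 44
One optimal cutting: 2 + 2 + 2 + 2 → $11 + $11 + $11 + $11 = $44.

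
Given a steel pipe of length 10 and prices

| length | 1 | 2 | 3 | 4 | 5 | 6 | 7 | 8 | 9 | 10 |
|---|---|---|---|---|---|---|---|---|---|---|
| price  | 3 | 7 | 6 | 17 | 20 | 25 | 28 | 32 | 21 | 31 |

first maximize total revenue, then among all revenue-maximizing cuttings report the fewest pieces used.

Build r[k] bottom-up: r[k] = max over allowed piece i of (p[i] + r[k−i]).
r[1] = 3
r[2] = 7
r[3] = 10  (first piece 1, then r[2]=7)
r[4] = 17
r[5] = 20  (first piece 1, then r[4]=17)
r[6] = 25
r[7] = 28  (first piece 1, then r[6]=25)
r[8] = 34  (first piece 4, then r[4]=17)
r[9] = 37  (first piece 1, then r[8]=34)
r[10] = 42  (first piece 4, then r[6]=25)
Maximum revenue is $42.
Now minimize piece count subject to staying optimal: for each k, pieces[k] = 1 + min over i with p[i]+r[k−i]=r[k] of pieces[k−i].
pieces[7] = 1
pieces[8] = 2
pieces[9] = 2
pieces[10] = 2

2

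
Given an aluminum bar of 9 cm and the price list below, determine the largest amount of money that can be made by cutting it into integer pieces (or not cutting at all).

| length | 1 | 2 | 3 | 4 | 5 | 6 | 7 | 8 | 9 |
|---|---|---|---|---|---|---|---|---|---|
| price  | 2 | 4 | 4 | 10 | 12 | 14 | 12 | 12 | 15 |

Let best[k] be the best obtainable value from length k. For each k, try every first piece i and keep the best of price[i] + best[k−i].
best[1] = 2
best[2] = 4  (first piece 1, then best[1]=2)
best[3] = 6  (first piece 1, then best[2]=4)
best[4] = 10
best[5] = 12  (first piece 1, then best[4]=10)
best[6] = 14  (first piece 1, then best[5]=12)
best[7] = 16  (first piece 1, then best[6]=14)
best[8] = 20  (first piece 4, then best[4]=10)
best[9] = 22  (first piece 1, then best[8]=20)
One optimal cutting: 4 + 4 + 1 → $10 + $10 + $2 = $22.

22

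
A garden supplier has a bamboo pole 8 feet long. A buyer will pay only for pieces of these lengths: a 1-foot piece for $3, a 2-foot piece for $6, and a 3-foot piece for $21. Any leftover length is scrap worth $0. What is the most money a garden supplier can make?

48

Consider every possible first cut. best[k] is the best of p[i]+best[k−i] over all sellable i≤k.
best[1] = 3
best[2] = max(3+3, 6+0) = 6
best[3] = max(3+6, 6+3, 21+0) = 21
best[4] = max(3+21, 6+6, 21+3) = 24
best[5] = max(3+24, 6+21, 21+6) = 27
best[6] = max(3+27, 6+24, 21+21) = 42
best[7] = max(3+42, 6+27, 21+24) = 45
best[8] = max(3+45, 6+42, 21+27) = 48
One optimal cutting: 3 + 3 + 1 + 1 → $48.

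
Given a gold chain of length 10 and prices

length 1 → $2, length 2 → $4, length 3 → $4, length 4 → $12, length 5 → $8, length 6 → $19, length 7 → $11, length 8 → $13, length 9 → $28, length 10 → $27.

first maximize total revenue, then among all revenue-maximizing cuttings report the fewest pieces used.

2

Build r[k] bottom-up: r[k] = max over allowed piece i of (p[i] + r[k−i]).
r[1] = 2
r[2] = 4  (first piece 1, then r[1]=2)
r[3] = 6  (first piece 1, then r[2]=4)
r[4] = 12
r[5] = 14  (first piece 1, then r[4]=12)
r[6] = 19
r[7] = 21  (first piece 1, then r[6]=19)
r[8] = 24  (first piece 4, then r[4]=12)
r[9] = 28
r[10] = 31  (first piece 4, then r[6]=19)
Maximum revenue is $31.
Now minimize piece count subject to staying optimal: for each k, pieces[k] = 1 + min over i with p[i]+r[k−i]=r[k] of pieces[k−i].
pieces[7] = 2
pieces[8] = 2
pieces[9] = 1
pieces[10] = 2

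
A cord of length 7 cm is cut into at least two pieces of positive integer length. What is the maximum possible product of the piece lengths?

12

Let P[k] be the best product for length k (with at least one cut). For each first piece i, the rest contributes max(k−i, P[k−i]).
P[2] = 1*max(1,0) = 1*1 = 1
P[3] = 1*max(2,1) = 1*2 = 2
P[4] = 2*max(2,1) = 2*2 = 4
P[5] = 2*max(3,2) = 2*3 = 6
P[6] = 3*max(3,2) = 3*3 = 9
P[7] = 2*max(5,6) = 2*6 = 12
One optimal split: 3 + 2 + 2; product 3*2*2 = 12.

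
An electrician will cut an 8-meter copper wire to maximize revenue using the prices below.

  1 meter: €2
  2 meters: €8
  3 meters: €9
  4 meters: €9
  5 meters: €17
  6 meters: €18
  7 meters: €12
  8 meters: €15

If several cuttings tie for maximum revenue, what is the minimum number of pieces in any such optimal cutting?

4

Build r[k] bottom-up: r[k] = max over allowed piece i of (p[i] + r[k−i]).
r[1] = 2
r[2] = max(2+2, 8+0) = 8
r[3] = max(2+8, 8+2, 9+0) = 10
r[4] = max(2+10, 8+8, 9+2, 9+0) = 16
r[5] = max(2+16, 8+10, 9+8, 9+2, 17+0) = 18
r[6] = max(2+18, 8+16, 9+10, 9+8, 17+2, 18+0) = 24
r[7] = max(2+24, 8+18, 9+16, …, 18+2, 12+0) = 26
r[8] = max(2+26, 8+24, 9+18, …, 12+2, 15+0) = 32
Maximum revenue is €32.
Now minimize piece count subject to staying optimal: for each k, pieces[k] = 1 + min over i with p[i]+r[k−i]=r[k] of pieces[k−i].
pieces[5] = 3
pieces[6] = 3
pieces[7] = 4
pieces[8] = 4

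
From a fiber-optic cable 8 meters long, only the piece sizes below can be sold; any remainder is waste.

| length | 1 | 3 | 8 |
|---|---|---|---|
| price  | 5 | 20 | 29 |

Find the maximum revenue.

Let f[k] be the best obtainable value from length k. For each k, try every first piece i and keep the best of price[i] + f[k−i].
f[1] = 5
f[2] = 10  (first piece 1, then f[1]=5)
f[3] = max(5+10, 20+0) = 20
f[4] = max(5+20, 20+5) = 25
f[5] = max(5+25, 20+10) = 30
f[6] = max(5+30, 20+20) = 40
f[7] = max(5+40, 20+25) = 45
f[8] = max(5+45, 20+30, 29+0) = 50
One optimal cutting: 3 + 3 + 1 + 1 → $50.

50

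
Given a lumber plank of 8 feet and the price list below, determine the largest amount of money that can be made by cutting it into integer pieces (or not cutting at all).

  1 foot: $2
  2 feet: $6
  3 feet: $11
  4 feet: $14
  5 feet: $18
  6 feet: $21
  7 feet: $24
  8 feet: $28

29

Build v[k] bottom-up: v[k] = max over allowed piece i of (p[i] + v[k−i]).
v[1] = 2
v[2] = 6
v[3] = 11
v[4] = 14
v[5] = 18
v[6] = 22  (first piece 3, then v[3]=11)
v[7] = 25  (first piece 3, then v[4]=14)
v[8] = 29  (first piece 3, then v[5]=18)
One optimal cutting: 5 + 3 → $18 + $11 = $29.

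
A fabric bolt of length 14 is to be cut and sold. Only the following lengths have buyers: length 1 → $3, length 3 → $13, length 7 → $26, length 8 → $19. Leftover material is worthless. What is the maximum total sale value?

Let best[k] be the best obtainable value from length k. For each k, try every first piece i and keep the best of price[i] + best[k−i].
best[1] = 3
best[2] = 6  (first piece 1, then best[1]=3)
best[3] = max(3+6, 13+0) = 13
best[4] = max(3+13, 13+3) = 16
best[5] = max(3+16, 13+6) = 19
best[6] = max(3+19, 13+13) = 26
best[7] = max(3+26, 13+16, 26+0) = 29
best[8] = max(3+29, 13+19, 26+3, 19+0) = 32
best[9] = max(3+32, 13+26, 26+6, 19+3) = 39
best[10] = max(3+39, 13+29, 26+13, 19+6) = 42
best[11] = max(3+42, 13+32, 26+16, 19+13) = 45
best[12] = max(3+45, 13+39, 26+19, 19+16) = 52
best[13] = max(3+52, 13+42, 26+26, 19+19) = 55
best[14] = max(3+55, 13+45, 26+29, 19+26) = 58
One optimal cutting: 3 + 3 + 3 + 3 + 1 + 1 → $58.

58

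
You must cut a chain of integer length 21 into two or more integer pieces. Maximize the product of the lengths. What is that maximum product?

2187

Fill P[k] for k=2..21: at each k try every first piece i and multiply by the better of (k−i) uncut or P[k−i].
P[2] = 1·max(1,0) = 1·1 = 1
P[3] = max(1·2, 2·1) = 2
P[4] = max(1·3, 2·2, 3·1) = 4
P[5] = max(1·4, 2·3, 3·2, 4·1) = 6
P[6] = max(1·6, 2·4, 3·3, 4·2, 5·1) = 9
P[7] = max(1·9, 2·6, 3·4, 4·3, 5·2, 6·1) = 12
P[8] = max(1·12, 2·9, 3·6, …, 6·2, 7·1) = 18
P[9] = max(1·18, 2·12, 3·9, …, 7·2, 8·1) = 27
P[10] = max(1·27, 2·18, 3·12, …, 8·2, 9·1) = 36
P[11] = max(1·36, 2·27, 3·18, …, 9·2, 10·1) = 54
P[12] = max(1·54, 2·36, 3·27, …, 10·2, 11·1) = 81
P[13] = max(1·81, 2·54, 3·36, …, 11·2, 12·1) = 108
P[14] = max(1·108, 2·81, 3·54, …, 12·2, 13·1) = 162
P[15] = max(1·162, 2·108, 3·81, …, 13·2, 14·1) = 243
P[16] = max(1·243, 2·162, 3·108, …, 14·2, 15·1) = 324
P[17] = max(1·324, 2·243, 3·162, …, 15·2, 16·1) = 486
P[18] = max(1·486, 2·324, 3·243, …, 16·2, 17·1) = 729
P[19] = max(1·729, 2·486, 3·324, …, 17·2, 18·1) = 972
P[20] = max(1·972, 2·729, 3·486, …, 18·2, 19·1) = 1458
P[21] = max(1·1458, 2·972, 3·729, …, 19·2, 20·1) = 2187
One optimal split: 3 + 3 + 3 + 3 + 3 + 3 + 3; product 3·3·3·3·3·3·3 = 2187.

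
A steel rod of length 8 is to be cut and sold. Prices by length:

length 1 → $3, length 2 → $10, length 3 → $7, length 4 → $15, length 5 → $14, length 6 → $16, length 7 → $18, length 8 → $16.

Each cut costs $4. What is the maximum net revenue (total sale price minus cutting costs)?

28

Build net[k] bottom-up: net[k] = max over allowed piece i of (p[i] + net[k−i]) − 4 per cut.
net[1] = 3
net[2] = 10
net[3] = 9  (first piece 1, then net[2]=10)
net[4] = 16  (first piece 2, then net[2]=10)
net[5] = 15  (first piece 1, then net[4]=16)
net[6] = 22  (first piece 2, then net[4]=16)
net[7] = 21  (first piece 1, then net[6]=22)
net[8] = 28  (first piece 2, then net[6]=22)
One optimal plan: pieces 2 + 2 + 2 + 2 (3 cuts) → $40 − $12 = $28.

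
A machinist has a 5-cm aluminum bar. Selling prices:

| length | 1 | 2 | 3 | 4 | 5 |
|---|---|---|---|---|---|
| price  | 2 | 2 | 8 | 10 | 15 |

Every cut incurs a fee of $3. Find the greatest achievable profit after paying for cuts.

Build r[k] bottom-up: r[k] = max over allowed piece i of (p[i] + r[k−i]) − 3 per cut.
r[1] = 2
r[2] = max(2+2-3, 2+0) = 2
r[3] = max(2+2-3, 2+2-3, 8+0) = 8
r[4] = max(2+8-3, 2+2-3, 8+2-3, 10+0) = 10
r[5] = max(2+10-3, 2+8-3, 8+2-3, 10+2-3, 15+0) = 15
Best is to make no cuts and sell whole for $15.

15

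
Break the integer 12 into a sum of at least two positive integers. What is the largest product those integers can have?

Let g[k] be the best product for length k (with at least one cut). For each first piece i, the rest contributes max(k−i, g[k−i]).
Small cases: g[2]=1, g[3]=2, g[4]=4, g[5]=6, g[6]=9, g[7]=12.
g[8] = 2*max(6,9) = 2*9 = 18
g[9] = 3*max(6,9) = 3*9 = 27
g[10] = 2*max(8,18) = 2*18 = 36
g[11] = 2*max(9,27) = 2*27 = 54
g[12] = 3*max(9,27) = 3*27 = 81
One optimal split: 3 + 3 + 3 + 3; product 3*3*3*3 = 81.

81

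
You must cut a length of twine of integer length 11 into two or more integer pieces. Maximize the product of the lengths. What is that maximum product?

Let f[k] be the best product for length k (with at least one cut). For each first piece i, the rest contributes max(k−i, f[k−i]).
f[2] = 1*max(1,0) = 1*1 = 1
f[3] = 1*max(2,1) = 1*2 = 2
f[4] = 2*max(2,1) = 2*2 = 4
f[5] = 2*max(3,2) = 2*3 = 6
f[6] = 3*max(3,2) = 3*3 = 9
f[7] = 2*max(5,6) = 2*6 = 12
f[8] = 2*max(6,9) = 2*9 = 18
f[9] = 3*max(6,9) = 3*9 = 27
f[10] = 2*max(8,18) = 2*18 = 36
f[11] = 2*max(9,27) = 2*27 = 54
One optimal split: 3 + 3 + 3 + 2; product 3*3*3*2 = 54.

54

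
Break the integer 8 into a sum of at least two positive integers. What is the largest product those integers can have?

Let f[k] be the best product for length k (with at least one cut). For each first piece i, the rest contributes max(k−i, f[k−i]).
f[2] = 1·max(1,0) = 1·1 = 1
f[3] = 1·max(2,1) = 1·2 = 2
f[4] = 2·max(2,1) = 2·2 = 4
f[5] = 2·max(3,2) = 2·3 = 6
f[6] = 3·max(3,2) = 3·3 = 9
f[7] = 2·max(5,6) = 2·6 = 12
f[8] = 2·max(6,9) = 2·9 = 18
One optimal split: 3 + 3 + 2; product 3·3·2 = 18.

18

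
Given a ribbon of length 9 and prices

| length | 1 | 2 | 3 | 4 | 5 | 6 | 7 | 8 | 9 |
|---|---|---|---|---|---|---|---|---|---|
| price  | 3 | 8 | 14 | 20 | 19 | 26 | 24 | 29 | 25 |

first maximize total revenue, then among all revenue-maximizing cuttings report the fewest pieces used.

3

Build r[k] bottom-up: r[k] = max over allowed piece i of (p[i] + r[k−i]).
r[1] = 3
r[2] = max(3+3, 8+0) = 8
r[3] = max(3+8, 8+3, 14+0) = 14
r[4] = max(3+14, 8+8, 14+3, 20+0) = 20
r[5] = max(3+20, 8+14, 14+8, 20+3, 19+0) = 23
r[6] = max(3+23, 8+20, 14+14, 20+8, 19+3, 26+0) = 28
r[7] = max(3+28, 8+23, 14+20, …, 26+3, 24+0) = 34
r[8] = max(3+34, 8+28, 14+23, …, 24+3, 29+0) = 40
r[9] = max(3+40, 8+34, 14+28, …, 29+3, 25+0) = 43
Maximum revenue is ¢43.
Now minimize piece count subject to staying optimal: for each k, pieces[k] = 1 + min over i with p[i]+r[k−i]=r[k] of pieces[k−i].
pieces[6] = 2
pieces[7] = 2
pieces[8] = 2
pieces[9] = 3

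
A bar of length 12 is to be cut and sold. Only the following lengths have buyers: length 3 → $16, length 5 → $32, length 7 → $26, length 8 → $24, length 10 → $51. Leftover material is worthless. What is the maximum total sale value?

64

Build best[k] bottom-up: best[k] = max over allowed piece i of (p[i] + best[k−i]).
best[1] = 0
best[2] = 0
best[3] = 16
best[4] = 16
best[5] = max(16+0, 32+0) = 32
best[6] = max(16+16, 32+0) = 32
best[7] = max(16+16, 32+0, 26+0) = 32
best[8] = max(16+32, 32+16, 26+0, 24+0) = 48
best[9] = max(16+32, 32+16, 26+0, 24+0) = 48
best[10] = max(16+32, 32+32, 26+16, 24+0, 51+0) = 64
best[11] = max(16+48, 32+32, 26+16, 24+16, 51+0) = 64
best[12] = max(16+48, 32+32, 26+32, 24+16, 51+0) = 64
One optimal cutting: pieces 5 + 5 with 2 units of scrap → $64.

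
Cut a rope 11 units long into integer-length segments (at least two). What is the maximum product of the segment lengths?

54

Define f[k] = max over 1≤i<k of i · max(k−i, f[k−i]); the inner max lets the remainder stay uncut if that's better.
f[2] = 1·max(1,0) = 1·1 = 1
f[3] = 1·max(2,1) = 1·2 = 2
f[4] = 2·max(2,1) = 2·2 = 4
f[5] = 2·max(3,2) = 2·3 = 6
f[6] = 3·max(3,2) = 3·3 = 9
f[7] = 2·max(5,6) = 2·6 = 12
f[8] = 2·max(6,9) = 2·9 = 18
f[9] = 3·max(6,9) = 3·9 = 27
f[10] = 2·max(8,18) = 2·18 = 36
f[11] = 2·max(9,27) = 2·27 = 54
One optimal split: 3 + 3 + 3 + 2; product 3·3·3·2 = 54.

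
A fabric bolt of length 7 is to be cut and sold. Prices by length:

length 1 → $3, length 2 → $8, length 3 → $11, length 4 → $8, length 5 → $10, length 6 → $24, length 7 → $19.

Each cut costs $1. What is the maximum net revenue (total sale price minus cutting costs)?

26

Consider every possible first cut. v[k] is the best of p[i]+v[k−i] over all sellable i≤k, charging 1 whenever i<k.
v[1] = 3
v[2] = 8
v[3] = 11
v[4] = 15  (first piece 2, then v[2]=8)
v[5] = 18  (first piece 2, then v[3]=11)
v[6] = 24
v[7] = 26  (first piece 1, then v[6]=24)
One optimal plan: pieces 6 + 1 (1 cut) → $27 − $1 = $26.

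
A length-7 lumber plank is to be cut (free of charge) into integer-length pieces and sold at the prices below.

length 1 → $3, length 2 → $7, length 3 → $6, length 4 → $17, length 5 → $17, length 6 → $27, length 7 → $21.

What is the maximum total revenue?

Build r[k] bottom-up: r[k] = max over allowed piece i of (p[i] + r[k−i]).
r[1] = 3
r[2] = 7
r[3] = 10  (first piece 1, then r[2]=7)
r[4] = 17
r[5] = 20  (first piece 1, then r[4]=17)
r[6] = 27
r[7] = 30  (first piece 1, then r[6]=27)
One optimal cutting: 6 + 1 → $27 + $3 = $30.

30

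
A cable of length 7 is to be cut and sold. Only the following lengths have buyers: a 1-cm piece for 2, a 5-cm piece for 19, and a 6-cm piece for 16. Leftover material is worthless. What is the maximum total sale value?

Consider every possible first cut. f[k] is the best of p[i]+f[k−i] over all sellable i≤k.
f[1] = 2
f[2] = 4  (first piece 1, then f[1]=2)
f[3] = 6  (first piece 1, then f[2]=4)
f[4] = 8  (first piece 1, then f[3]=6)
f[5] = max(2+8, 19+0) = 19
f[6] = max(2+19, 19+2, 16+0) = 21
f[7] = max(2+21, 19+4, 16+2) = 23
One optimal cutting: 5 + 1 + 1 → 23.

23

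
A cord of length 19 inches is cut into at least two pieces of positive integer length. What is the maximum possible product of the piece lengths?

972

Let g[k] be the best product for length k (with at least one cut). For each first piece i, the rest contributes max(k−i, g[k−i]).
Small cases: g[2]=1, g[3]=2, g[4]=4, g[5]=6, g[6]=9, g[7]=12, g[8]=18, g[9]=27, g[10]=36, g[11]=54, g[12]=81, g[13]=108.
g[14] = max(1*108, 2*81, 3*54, …, 12*2, 13*1) = 162
g[15] = max(1*162, 2*108, 3*81, …, 13*2, 14*1) = 243
g[16] = max(1*243, 2*162, 3*108, …, 14*2, 15*1) = 324
g[17] = max(1*324, 2*243, 3*162, …, 15*2, 16*1) = 486
g[18] = max(1*486, 2*324, 3*243, …, 16*2, 17*1) = 729
g[19] = max(1*729, 2*486, 3*324, …, 17*2, 18*1) = 972
One optimal split: 3 + 3 + 3 + 3 + 3 + 2 + 2; product 3*3*3*3*3*2*2 = 972.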